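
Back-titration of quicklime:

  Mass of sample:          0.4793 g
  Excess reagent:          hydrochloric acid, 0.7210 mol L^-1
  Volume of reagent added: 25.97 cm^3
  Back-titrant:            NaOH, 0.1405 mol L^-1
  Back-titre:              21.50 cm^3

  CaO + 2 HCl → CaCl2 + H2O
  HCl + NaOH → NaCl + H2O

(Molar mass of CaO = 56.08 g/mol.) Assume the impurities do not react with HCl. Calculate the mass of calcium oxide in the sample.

n(HCl) added = 0.02597 × 0.7210 = 0.01872 mol
n(NaOH) used in back-titration = 0.02150 × 0.1405 = 3.021 × 10^-3 mol
n(HCl) left over = 3.021 × 10^-3 mol (1:1 ratio)
n(HCl) consumed by analyte = 0.01872 − 3.021 × 10^-3 = 0.01570 mol
From the 1:2 ratio, n(CaO) = 1/2 × 0.01570 = 7.852 × 10^-3 mol
mass of CaO = 7.852 × 10^-3 × 56.08 = 0.4403 g

0.4403 g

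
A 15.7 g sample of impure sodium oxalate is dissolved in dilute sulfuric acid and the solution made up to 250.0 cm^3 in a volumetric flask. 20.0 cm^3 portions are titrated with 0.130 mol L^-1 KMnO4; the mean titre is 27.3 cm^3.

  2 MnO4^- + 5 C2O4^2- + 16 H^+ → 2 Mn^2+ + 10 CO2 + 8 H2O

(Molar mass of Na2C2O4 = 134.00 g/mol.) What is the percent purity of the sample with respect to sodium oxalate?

n(KMnO4) per titration = 0.0273 × 0.130 = 3.55 × 10^-3 mol
From the 5:2 ratio, n(Na2C2O4) in each aliquot = 5/2 × 3.55 × 10^-3 = 8.87 × 10^-3 mol
n(Na2C2O4) in the whole flask = 8.87 × 10^-3 × 250.0/20.0 = 0.111 mol
mass of Na2C2O4 = 0.111 × 134.00 = 14.9 g
% Na2C2O4 = 14.9 / 15.7 × 100 = 94.7 %

94.7 %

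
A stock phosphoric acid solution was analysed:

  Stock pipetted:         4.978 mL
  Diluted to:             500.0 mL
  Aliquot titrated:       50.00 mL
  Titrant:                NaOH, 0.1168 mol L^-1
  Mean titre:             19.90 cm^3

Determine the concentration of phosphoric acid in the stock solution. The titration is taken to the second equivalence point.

2.335 mol/L

H3PO4 + 2 NaOH → Na2HPO4 + 2 H2O
n(NaOH) = 0.01990 × 0.1168 = 2.324 × 10^-3 mol
From the 1:2 ratio, n(H3PO4) in the aliquot = 1/2 × 2.324 × 10^-3 = 1.162 × 10^-3 mol
[H3PO4]_dilute = 1.162 × 10^-3 / 0.05000 = 0.02324 mol/L
Dilution factor = 500.0 / 4.978 = 100.4
[H3PO4]_stock = 0.02324 × 100.4 = 2.335 mol/L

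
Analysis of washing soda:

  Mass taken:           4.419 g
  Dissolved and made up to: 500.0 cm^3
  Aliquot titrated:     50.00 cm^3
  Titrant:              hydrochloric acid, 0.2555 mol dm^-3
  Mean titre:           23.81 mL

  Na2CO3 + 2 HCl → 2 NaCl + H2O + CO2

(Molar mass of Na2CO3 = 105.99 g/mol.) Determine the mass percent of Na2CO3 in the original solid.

n(HCl) per titration = 0.02381 × 0.2555 = 6.083 × 10^-3 mol
From the 1:2 ratio, n(Na2CO3) in each aliquot = 1/2 × 6.083 × 10^-3 = 3.042 × 10^-3 mol
n(Na2CO3) in the whole flask = 3.042 × 10^-3 × 500.0/50.00 = 0.03042 mol
mass of Na2CO3 = 0.03042 × 105.99 = 3.224 g
% Na2CO3 = 3.224 / 4.419 × 100 = 72.96 %

72.96 %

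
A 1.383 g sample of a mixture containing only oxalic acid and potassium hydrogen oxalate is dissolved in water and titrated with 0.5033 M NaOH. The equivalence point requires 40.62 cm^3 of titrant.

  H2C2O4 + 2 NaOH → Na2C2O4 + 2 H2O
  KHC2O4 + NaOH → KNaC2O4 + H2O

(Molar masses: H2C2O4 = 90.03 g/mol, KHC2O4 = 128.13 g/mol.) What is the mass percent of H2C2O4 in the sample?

n(NaOH) = 0.04062 × 0.5033 = 0.02044 mol
Let x = n(H2C2O4), y = n(KHC2O4).
Titrant: 2x + 1y = 0.02044;  mass: 90.03x + 128.13y = 1.383
Solving, x = 7.438 × 10^-3 mol, y = 5.567 × 10^-3 mol
mass of H2C2O4 = 7.438 × 10^-3 × 90.03 = 0.6697 g
% H2C2O4 = 0.6697 / 1.383 × 100 = 48.42 %

48.42 %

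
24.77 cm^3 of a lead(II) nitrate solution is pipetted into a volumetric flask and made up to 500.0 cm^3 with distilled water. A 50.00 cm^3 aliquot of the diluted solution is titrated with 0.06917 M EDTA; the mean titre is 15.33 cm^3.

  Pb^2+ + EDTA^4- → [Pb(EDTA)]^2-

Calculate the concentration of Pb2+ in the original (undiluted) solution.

n(EDTA) = 0.01533 × 0.06917 = 1.060 × 10^-3 mol
n(Pb2+) in the aliquot = 1.060 × 10^-3 mol (1:1 ratio)
[Pb2+]_dilute = 1.060 × 10^-3 / 0.05000 = 0.02121 mol/L
Dilution factor = 500.0 / 24.77 = 20.19
[Pb2+]_stock = 0.02121 × 20.19 = 0.4281 mol/L

0.4281 M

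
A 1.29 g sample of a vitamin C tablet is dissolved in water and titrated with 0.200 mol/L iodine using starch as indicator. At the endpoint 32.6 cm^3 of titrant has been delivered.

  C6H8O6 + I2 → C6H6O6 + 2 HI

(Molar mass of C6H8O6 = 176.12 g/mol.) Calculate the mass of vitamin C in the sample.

1.15 g

n(I2) = 0.0326 L × 0.200 mol/L = 6.52 × 10^-3 mol
n(C6H8O6) = 6.52 × 10^-3 mol (1:1 ratio)
mass of C6H8O6 = 6.52 × 10^-3 × 176.12 g/mol = 1.15 g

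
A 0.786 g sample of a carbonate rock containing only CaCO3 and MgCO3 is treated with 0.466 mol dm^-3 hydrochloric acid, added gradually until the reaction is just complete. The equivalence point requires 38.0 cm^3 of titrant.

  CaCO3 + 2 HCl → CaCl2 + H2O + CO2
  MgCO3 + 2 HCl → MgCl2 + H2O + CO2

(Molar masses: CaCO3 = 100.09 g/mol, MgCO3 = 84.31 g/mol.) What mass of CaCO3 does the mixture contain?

n(HCl) = 0.0380 × 0.466 = 0.0177 mol
Let x = n(CaCO3), y = n(MgCO3).
Titrant: 2x + 2y = 0.0177;  mass: 100.09x + 84.31y = 0.786
Solving, x = 2.50 × 10^-3 mol, y = 6.35 × 10^-3 mol
mass of CaCO3 = 2.50 × 10^-3 × 100.09 = 0.251 g

0.251 g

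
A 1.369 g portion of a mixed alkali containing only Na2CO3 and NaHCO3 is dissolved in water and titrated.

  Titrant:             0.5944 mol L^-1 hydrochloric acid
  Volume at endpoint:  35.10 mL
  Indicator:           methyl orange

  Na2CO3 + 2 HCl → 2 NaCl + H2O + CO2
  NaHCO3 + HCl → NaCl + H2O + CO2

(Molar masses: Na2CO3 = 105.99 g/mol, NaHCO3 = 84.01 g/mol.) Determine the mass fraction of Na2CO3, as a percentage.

47.90 %

n(HCl) = 0.03510 × 0.5944 = 0.02086 mol
Let x = n(Na2CO3), y = n(NaHCO3).
Titrant: 2x + 1y = 0.02086;  mass: 105.99x + 84.01y = 1.369
Solving, x = 6.186 × 10^-3 mol, y = 8.491 × 10^-3 mol
mass of Na2CO3 = 6.186 × 10^-3 × 105.99 = 0.6557 g
% Na2CO3 = 0.6557 / 1.369 × 100 = 47.90 %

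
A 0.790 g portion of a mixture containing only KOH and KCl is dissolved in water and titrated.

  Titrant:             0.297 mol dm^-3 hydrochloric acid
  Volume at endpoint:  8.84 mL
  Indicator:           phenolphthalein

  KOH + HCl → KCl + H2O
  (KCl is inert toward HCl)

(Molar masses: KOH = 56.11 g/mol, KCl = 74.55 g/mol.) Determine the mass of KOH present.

0.147 g

n(HCl) = 0.00884 × 0.297 = 2.63 × 10^-3 mol
Let x = n(KOH), y = n(KCl).
Titrant: 1x = 2.63 × 10^-3;  mass: 56.11x + 74.55y = 0.790
Solving, x = 2.63 × 10^-3 mol, y = 8.62 × 10^-3 mol
mass of KOH = 2.63 × 10^-3 × 56.11 = 0.147 g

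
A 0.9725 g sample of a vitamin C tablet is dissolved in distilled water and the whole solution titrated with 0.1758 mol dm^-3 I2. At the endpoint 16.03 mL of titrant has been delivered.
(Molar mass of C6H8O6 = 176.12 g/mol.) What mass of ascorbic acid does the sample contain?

C6H8O6 + I2 → C6H6O6 + 2 HI
n(I2) = 0.01603 L × 0.1758 mol/L = 2.818 × 10^-3 mol
n(C6H8O6) = 2.818 × 10^-3 mol (1:1 ratio)
mass of C6H8O6 = 2.818 × 10^-3 × 176.12 g/mol = 0.4963 g

0.4963 g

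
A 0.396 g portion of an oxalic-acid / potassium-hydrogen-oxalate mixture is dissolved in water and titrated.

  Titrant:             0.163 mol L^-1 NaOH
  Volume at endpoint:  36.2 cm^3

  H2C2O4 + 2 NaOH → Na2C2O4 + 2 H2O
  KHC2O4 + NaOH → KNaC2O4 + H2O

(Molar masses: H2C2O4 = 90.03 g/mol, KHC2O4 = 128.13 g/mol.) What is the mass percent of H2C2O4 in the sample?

n(NaOH) = 0.0362 × 0.163 = 5.90 × 10^-3 mol
Let x = n(H2C2O4), y = n(KHC2O4).
Titrant: 2x + 1y = 5.90 × 10^-3;  mass: 90.03x + 128.13y = 0.396
Solving, x = 2.17 × 10^-3 mol, y = 1.57 × 10^-3 mol
mass of H2C2O4 = 2.17 × 10^-3 × 90.03 = 0.195 g
% H2C2O4 = 0.195 / 0.396 × 100 = 49.2 %

49.2 %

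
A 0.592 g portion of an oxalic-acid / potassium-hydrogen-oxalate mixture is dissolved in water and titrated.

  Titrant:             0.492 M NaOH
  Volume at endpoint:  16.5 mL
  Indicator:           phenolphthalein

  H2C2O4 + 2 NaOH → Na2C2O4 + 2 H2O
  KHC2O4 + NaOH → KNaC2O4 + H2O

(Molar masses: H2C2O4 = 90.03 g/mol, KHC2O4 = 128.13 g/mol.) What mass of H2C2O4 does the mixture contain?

0.243 g

n(NaOH) = 0.0165 × 0.492 = 8.12 × 10^-3 mol
Let x = n(H2C2O4), y = n(KHC2O4).
Titrant: 2x + 1y = 8.12 × 10^-3;  mass: 90.03x + 128.13y = 0.592
Solving, x = 2.70 × 10^-3 mol, y = 2.73 × 10^-3 mol
mass of H2C2O4 = 2.70 × 10^-3 × 90.03 = 0.243 g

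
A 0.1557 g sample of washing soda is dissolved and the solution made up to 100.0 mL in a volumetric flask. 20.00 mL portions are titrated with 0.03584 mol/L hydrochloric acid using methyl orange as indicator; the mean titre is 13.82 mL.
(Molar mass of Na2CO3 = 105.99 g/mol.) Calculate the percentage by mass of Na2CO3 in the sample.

Na2CO3 + 2 HCl → 2 NaCl + H2O + CO2
n(HCl) per titration = 0.01382 × 0.03584 = 4.953 × 10^-4 mol
From the 1:2 ratio, n(Na2CO3) in each aliquot = 1/2 × 4.953 × 10^-4 = 2.477 × 10^-4 mol
n(Na2CO3) in the whole flask = 2.477 × 10^-4 × 100.0/20.00 = 1.238 × 10^-3 mol
mass of Na2CO3 = 1.238 × 10^-3 × 105.99 = 0.1312 g
% Na2CO3 = 0.1312 / 0.1557 × 100 = 84.29 %

84.29 %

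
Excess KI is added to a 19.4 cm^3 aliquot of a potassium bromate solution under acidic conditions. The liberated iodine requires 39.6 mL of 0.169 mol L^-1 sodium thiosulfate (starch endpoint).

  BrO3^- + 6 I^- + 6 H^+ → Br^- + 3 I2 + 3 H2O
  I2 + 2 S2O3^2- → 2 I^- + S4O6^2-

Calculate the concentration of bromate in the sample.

n(S2O3^2-) = 0.0396 × 0.169 = 6.69 × 10^-3 mol
n(I2) = n(S2O3^2-)/2 = 3.35 × 10^-3 mol
From the 1:3 ratio, n(BrO3^-) in the aliquot = 1/3 × 3.35 × 10^-3 = 1.12 × 10^-3 mol
[BrO3^-] = 1.12 × 10^-3 / 0.0194 = 0.0575 mol/L

0.0575 mol/L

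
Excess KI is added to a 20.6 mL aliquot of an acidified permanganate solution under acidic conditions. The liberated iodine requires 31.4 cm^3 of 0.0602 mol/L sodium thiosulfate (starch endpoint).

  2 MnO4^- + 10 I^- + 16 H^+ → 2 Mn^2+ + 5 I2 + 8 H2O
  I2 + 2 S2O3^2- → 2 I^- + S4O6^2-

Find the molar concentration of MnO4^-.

0.0184 mol/L

n(S2O3^2-) = 0.0314 × 0.0602 = 1.89 × 10^-3 mol
n(I2) = n(S2O3^2-)/2 = 9.45 × 10^-4 mol
From the 2:5 ratio, n(MnO4^-) in the aliquot = 2/5 × 9.45 × 10^-4 = 3.78 × 10^-4 mol
[MnO4^-] = 3.78 × 10^-4 / 0.0206 = 0.0184 mol/L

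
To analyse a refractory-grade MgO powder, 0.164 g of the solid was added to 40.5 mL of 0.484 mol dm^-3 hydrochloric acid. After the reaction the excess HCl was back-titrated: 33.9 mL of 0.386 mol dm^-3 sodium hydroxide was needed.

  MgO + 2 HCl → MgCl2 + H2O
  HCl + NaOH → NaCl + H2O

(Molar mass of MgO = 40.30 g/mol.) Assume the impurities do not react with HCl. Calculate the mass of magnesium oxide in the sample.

0.131 g

n(HCl) added = 0.0405 × 0.484 = 0.0196 mol
n(NaOH) used in back-titration = 0.0339 × 0.386 = 0.0131 mol
n(HCl) left over = 0.0131 mol (1:1 ratio)
n(HCl) consumed by analyte = 0.0196 − 0.0131 = 6.52 × 10^-3 mol
From the 1:2 ratio, n(MgO) = 1/2 × 6.52 × 10^-3 = 3.26 × 10^-3 mol
mass of MgO = 3.26 × 10^-3 × 40.30 = 0.131 g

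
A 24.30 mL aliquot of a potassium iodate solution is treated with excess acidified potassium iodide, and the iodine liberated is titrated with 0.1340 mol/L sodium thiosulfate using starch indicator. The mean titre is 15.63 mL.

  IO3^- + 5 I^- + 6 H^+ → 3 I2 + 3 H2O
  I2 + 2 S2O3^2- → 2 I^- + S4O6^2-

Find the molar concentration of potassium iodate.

0.01437 mol/L

n(S2O3^2-) = 0.01563 × 0.1340 = 2.094 × 10^-3 mol
n(I2) = n(S2O3^2-)/2 = 1.047 × 10^-3 mol
From the 1:3 ratio, n(IO3^-) in the aliquot = 1/3 × 1.047 × 10^-3 = 3.491 × 10^-4 mol
[IO3^-] = 3.491 × 10^-4 / 0.02430 = 0.01437 mol/L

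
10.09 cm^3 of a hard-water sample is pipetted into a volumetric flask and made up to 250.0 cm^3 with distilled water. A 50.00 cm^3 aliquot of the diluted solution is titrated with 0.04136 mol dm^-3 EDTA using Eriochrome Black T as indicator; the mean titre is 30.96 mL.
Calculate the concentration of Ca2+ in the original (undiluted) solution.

Ca^2+ + EDTA^4- → [Ca(EDTA)]^2-
n(EDTA) = 0.03096 × 0.04136 = 1.281 × 10^-3 mol
n(Ca2+) in the aliquot = 1.281 × 10^-3 mol (1:1 ratio)
[Ca2+]_dilute = 1.281 × 10^-3 / 0.05000 = 0.02561 mol/L
Dilution factor = 250.0 / 10.09 = 24.78
[Ca2+]_stock = 0.02561 × 24.78 = 0.6345 mol/L

0.6345 mol/L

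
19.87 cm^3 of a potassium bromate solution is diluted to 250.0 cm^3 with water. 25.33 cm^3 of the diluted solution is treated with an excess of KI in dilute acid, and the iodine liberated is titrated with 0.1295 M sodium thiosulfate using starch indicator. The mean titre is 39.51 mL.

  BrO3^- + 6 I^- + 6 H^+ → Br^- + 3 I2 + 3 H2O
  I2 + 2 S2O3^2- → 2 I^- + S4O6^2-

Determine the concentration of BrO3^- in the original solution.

0.4236 M

n(S2O3^2-) = 0.03951 × 0.1295 = 5.117 × 10^-3 mol
n(I2) = n(S2O3^2-)/2 = 2.558 × 10^-3 mol
From the 1:3 ratio, n(BrO3^-) in the aliquot = 1/3 × 2.558 × 10^-3 = 8.528 × 10^-4 mol
[BrO3^-]_dilute = 8.528 × 10^-4 / 0.02533 = 0.03367 mol/L
[BrO3^-]_original = 0.03367 × 250.0/19.87 = 0.4236 mol/L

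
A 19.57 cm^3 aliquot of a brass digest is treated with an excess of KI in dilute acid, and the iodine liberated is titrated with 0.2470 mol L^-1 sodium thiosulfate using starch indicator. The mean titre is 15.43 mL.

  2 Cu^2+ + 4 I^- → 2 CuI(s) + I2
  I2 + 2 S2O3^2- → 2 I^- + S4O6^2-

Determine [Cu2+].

n(S2O3^2-) = 0.01543 × 0.2470 = 3.811 × 10^-3 mol
n(I2) = n(S2O3^2-)/2 = 1.906 × 10^-3 mol
From the 2:1 ratio, n(Cu2+) in the aliquot = 2/1 × 1.906 × 10^-3 = 3.811 × 10^-3 mol
[Cu2+] = 3.811 × 10^-3 / 0.01957 = 0.1947 mol/L

0.1947 mol/L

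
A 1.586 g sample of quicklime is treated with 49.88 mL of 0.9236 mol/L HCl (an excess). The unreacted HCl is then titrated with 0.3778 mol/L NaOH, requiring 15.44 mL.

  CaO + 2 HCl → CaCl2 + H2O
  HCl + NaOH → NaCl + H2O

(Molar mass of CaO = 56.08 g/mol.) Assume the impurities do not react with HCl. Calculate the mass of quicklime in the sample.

n(HCl) added = 0.04988 × 0.9236 = 0.04607 mol
n(NaOH) used in back-titration = 0.01544 × 0.3778 = 5.833 × 10^-3 mol
n(HCl) left over = 5.833 × 10^-3 mol (1:1 ratio)
n(HCl) consumed by analyte = 0.04607 − 5.833 × 10^-3 = 0.04024 mol
From the 1:2 ratio, n(CaO) = 1/2 × 0.04024 = 0.02012 mol
mass of CaO = 0.02012 × 56.08 = 1.128 g

1.128 g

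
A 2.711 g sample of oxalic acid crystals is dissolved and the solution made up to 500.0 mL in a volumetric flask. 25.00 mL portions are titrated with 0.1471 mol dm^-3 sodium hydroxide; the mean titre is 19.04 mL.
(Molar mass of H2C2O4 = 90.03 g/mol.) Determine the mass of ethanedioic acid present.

2.522 g

H2C2O4 + 2 NaOH → Na2C2O4 + 2 H2O
n(NaOH) per titration = 0.01904 × 0.1471 = 2.801 × 10^-3 mol
From the 1:2 ratio, n(H2C2O4) in each aliquot = 1/2 × 2.801 × 10^-3 = 1.400 × 10^-3 mol
n(H2C2O4) in the whole flask = 1.400 × 10^-3 × 500.0/25.00 = 0.02801 mol
mass of H2C2O4 = 0.02801 × 90.03 = 2.522 g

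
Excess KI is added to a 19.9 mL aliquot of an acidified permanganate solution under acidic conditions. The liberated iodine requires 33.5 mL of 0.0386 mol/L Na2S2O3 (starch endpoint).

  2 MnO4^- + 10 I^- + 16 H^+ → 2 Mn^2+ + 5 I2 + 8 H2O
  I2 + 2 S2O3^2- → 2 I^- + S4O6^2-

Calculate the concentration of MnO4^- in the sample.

n(S2O3^2-) = 0.0335 × 0.0386 = 1.29 × 10^-3 mol
n(I2) = n(S2O3^2-)/2 = 6.47 × 10^-4 mol
From the 2:5 ratio, n(MnO4^-) in the aliquot = 2/5 × 6.47 × 10^-4 = 2.59 × 10^-4 mol
[MnO4^-] = 2.59 × 10^-4 / 0.0199 = 0.0130 mol/L

0.0130 mol/L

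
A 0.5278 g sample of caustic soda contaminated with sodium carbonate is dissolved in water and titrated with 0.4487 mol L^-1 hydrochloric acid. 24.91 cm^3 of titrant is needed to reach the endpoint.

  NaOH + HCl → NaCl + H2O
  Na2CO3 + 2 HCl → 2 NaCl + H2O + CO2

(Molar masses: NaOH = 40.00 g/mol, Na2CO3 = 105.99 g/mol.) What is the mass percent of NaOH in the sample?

37.63 %

n(HCl) = 0.02491 × 0.4487 = 0.01118 mol
Let x = n(NaOH), y = n(Na2CO3).
Titrant: 1x + 2y = 0.01118;  mass: 40.00x + 105.99y = 0.5278
Solving, x = 4.966 × 10^-3 mol, y = 3.106 × 10^-3 mol
mass of NaOH = 4.966 × 10^-3 × 40.00 = 0.1986 g
% NaOH = 0.1986 / 0.5278 × 100 = 37.63 %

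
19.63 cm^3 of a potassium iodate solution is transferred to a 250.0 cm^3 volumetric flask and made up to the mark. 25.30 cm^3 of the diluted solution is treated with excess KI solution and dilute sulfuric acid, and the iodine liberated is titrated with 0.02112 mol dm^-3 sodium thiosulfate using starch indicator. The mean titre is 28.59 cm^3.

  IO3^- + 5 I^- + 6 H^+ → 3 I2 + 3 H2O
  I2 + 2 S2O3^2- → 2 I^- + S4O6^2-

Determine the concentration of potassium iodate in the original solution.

n(S2O3^2-) = 0.02859 × 0.02112 = 6.038 × 10^-4 mol
n(I2) = n(S2O3^2-)/2 = 3.019 × 10^-4 mol
From the 1:3 ratio, n(IO3^-) in the aliquot = 1/3 × 3.019 × 10^-4 = 1.006 × 10^-4 mol
[IO3^-]_dilute = 1.006 × 10^-4 / 0.02530 = 0.003978 mol/L
[IO3^-]_original = 0.003978 × 250.0/19.63 = 0.05066 mol/L

0.05066 mol/L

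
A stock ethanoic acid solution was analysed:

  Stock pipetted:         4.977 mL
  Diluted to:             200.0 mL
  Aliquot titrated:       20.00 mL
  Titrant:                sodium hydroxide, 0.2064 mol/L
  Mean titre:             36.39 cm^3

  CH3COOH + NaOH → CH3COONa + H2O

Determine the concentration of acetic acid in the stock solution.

n(NaOH) = 0.03639 × 0.2064 = 7.511 × 10^-3 mol
n(CH3COOH) in the aliquot = 7.511 × 10^-3 mol (1:1 ratio)
[CH3COOH]_dilute = 7.511 × 10^-3 / 0.02000 = 0.3755 mol/L
Dilution factor = 200.0 / 4.977 = 40.18
[CH3COOH]_stock = 0.3755 × 40.18 = 15.09 mol/L

15.09 mol/L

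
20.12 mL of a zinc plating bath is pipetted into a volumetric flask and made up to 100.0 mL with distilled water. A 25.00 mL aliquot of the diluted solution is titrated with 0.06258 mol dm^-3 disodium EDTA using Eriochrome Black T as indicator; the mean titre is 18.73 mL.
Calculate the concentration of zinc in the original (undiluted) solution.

0.2330 mol/L

Zn^2+ + EDTA^4- → [Zn(EDTA)]^2-
n(EDTA) = 0.01873 × 0.06258 = 1.172 × 10^-3 mol
n(Zn2+) in the aliquot = 1.172 × 10^-3 mol (1:1 ratio)
[Zn2+]_dilute = 1.172 × 10^-3 / 0.02500 = 0.04688 mol/L
Dilution factor = 100.0 / 20.12 = 4.970
[Zn2+]_stock = 0.04688 × 4.970 = 0.2330 mol/L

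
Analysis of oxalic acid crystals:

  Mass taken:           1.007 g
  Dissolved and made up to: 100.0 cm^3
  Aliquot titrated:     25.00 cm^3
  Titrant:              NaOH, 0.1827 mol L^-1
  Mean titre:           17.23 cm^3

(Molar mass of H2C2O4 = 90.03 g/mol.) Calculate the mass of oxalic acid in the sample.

0.5668 g

H2C2O4 + 2 NaOH → Na2C2O4 + 2 H2O
n(NaOH) per titration = 0.01723 × 0.1827 = 3.148 × 10^-3 mol
From the 1:2 ratio, n(H2C2O4) in each aliquot = 1/2 × 3.148 × 10^-3 = 1.574 × 10^-3 mol
n(H2C2O4) in the whole flask = 1.574 × 10^-3 × 100.0/25.00 = 6.296 × 10^-3 mol
mass of H2C2O4 = 6.296 × 10^-3 × 90.03 = 0.5668 g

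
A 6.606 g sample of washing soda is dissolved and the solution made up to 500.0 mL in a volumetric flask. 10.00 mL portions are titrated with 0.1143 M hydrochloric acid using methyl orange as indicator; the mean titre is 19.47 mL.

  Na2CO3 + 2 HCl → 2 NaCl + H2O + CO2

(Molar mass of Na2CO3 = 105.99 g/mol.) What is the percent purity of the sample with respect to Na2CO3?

89.26 %

n(HCl) per titration = 0.01947 × 0.1143 = 2.225 × 10^-3 mol
From the 1:2 ratio, n(Na2CO3) in each aliquot = 1/2 × 2.225 × 10^-3 = 1.113 × 10^-3 mol
n(Na2CO3) in the whole flask = 1.113 × 10^-3 × 500.0/10.00 = 0.05564 mol
mass of Na2CO3 = 0.05564 × 105.99 = 5.897 g
% Na2CO3 = 5.897 / 6.606 × 100 = 89.26 %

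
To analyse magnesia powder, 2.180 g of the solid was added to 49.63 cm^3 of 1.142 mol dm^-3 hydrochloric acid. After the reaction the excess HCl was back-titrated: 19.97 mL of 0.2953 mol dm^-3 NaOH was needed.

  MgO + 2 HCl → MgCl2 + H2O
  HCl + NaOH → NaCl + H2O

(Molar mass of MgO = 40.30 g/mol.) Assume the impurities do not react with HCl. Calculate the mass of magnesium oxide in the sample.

1.023 g

n(HCl) added = 0.04963 × 1.142 = 0.05668 mol
n(NaOH) used in back-titration = 0.01997 × 0.2953 = 5.897 × 10^-3 mol
n(HCl) left over = 5.897 × 10^-3 mol (1:1 ratio)
n(HCl) consumed by analyte = 0.05668 − 5.897 × 10^-3 = 0.05078 mol
From the 1:2 ratio, n(MgO) = 1/2 × 0.05078 = 0.02539 mol
mass of MgO = 0.02539 × 40.30 = 1.023 g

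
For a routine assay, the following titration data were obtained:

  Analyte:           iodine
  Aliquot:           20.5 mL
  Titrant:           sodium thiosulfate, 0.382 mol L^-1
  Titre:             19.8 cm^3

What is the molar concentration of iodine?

0.184 mol/L

I2 + 2 S2O3^2- → 2 I^- + S4O6^2-
n(Na2S2O3) = 0.0198 L × 0.382 mol/L = 7.56 × 10^-3 mol
From the 1:2 mole ratio, n(I2) = 1/2 × 7.56 × 10^-3 = 3.78 × 10^-3 mol
[I2] = 3.78 × 10^-3 mol / 0.0205 L = 0.184 mol/L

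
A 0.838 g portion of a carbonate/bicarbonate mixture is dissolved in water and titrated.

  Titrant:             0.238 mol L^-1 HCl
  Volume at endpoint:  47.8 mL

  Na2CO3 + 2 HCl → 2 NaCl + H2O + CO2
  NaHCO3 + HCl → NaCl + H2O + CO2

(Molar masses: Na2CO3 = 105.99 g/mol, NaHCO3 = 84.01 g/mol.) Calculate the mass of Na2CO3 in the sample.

0.201 g

n(HCl) = 0.0478 × 0.238 = 0.0114 mol
Let x = n(Na2CO3), y = n(NaHCO3).
Titrant: 2x + 1y = 0.0114;  mass: 105.99x + 84.01y = 0.838
Solving, x = 1.90 × 10^-3 mol, y = 7.58 × 10^-3 mol
mass of Na2CO3 = 1.90 × 10^-3 × 105.99 = 0.201 g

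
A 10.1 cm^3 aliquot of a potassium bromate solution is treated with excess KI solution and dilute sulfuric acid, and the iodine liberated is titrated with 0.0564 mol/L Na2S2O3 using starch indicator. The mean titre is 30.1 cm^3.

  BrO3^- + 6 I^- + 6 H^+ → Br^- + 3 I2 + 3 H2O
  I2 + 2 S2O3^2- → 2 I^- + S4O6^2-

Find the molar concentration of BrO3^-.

0.0280 mol/L

n(S2O3^2-) = 0.0301 × 0.0564 = 1.70 × 10^-3 mol
n(I2) = n(S2O3^2-)/2 = 8.49 × 10^-4 mol
From the 1:3 ratio, n(BrO3^-) in the aliquot = 1/3 × 8.49 × 10^-4 = 2.83 × 10^-4 mol
[BrO3^-] = 2.83 × 10^-4 / 0.0101 = 0.0280 mol/L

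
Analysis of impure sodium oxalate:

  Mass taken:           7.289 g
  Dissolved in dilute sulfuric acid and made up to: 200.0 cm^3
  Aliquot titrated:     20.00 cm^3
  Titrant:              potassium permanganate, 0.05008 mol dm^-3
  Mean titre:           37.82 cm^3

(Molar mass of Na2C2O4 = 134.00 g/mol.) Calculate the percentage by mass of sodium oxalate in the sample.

87.05 %

2 MnO4^- + 5 C2O4^2- + 16 H^+ → 2 Mn^2+ + 10 CO2 + 8 H2O
n(KMnO4) per titration = 0.03782 × 0.05008 = 1.894 × 10^-3 mol
From the 5:2 ratio, n(Na2C2O4) in each aliquot = 5/2 × 1.894 × 10^-3 = 4.735 × 10^-3 mol
n(Na2C2O4) in the whole flask = 4.735 × 10^-3 × 200.0/20.00 = 0.04735 mol
mass of Na2C2O4 = 0.04735 × 134.00 = 6.345 g
% Na2C2O4 = 6.345 / 7.289 × 100 = 87.05 %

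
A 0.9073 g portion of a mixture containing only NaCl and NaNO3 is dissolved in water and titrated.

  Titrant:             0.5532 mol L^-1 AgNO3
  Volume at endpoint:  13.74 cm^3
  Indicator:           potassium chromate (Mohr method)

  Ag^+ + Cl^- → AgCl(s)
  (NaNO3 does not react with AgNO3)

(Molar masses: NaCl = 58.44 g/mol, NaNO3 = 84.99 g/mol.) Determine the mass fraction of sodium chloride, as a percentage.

n(AgNO3) = 0.01374 × 0.5532 = 7.601 × 10^-3 mol
Let x = n(NaCl), y = n(NaNO3).
Titrant: 1x = 7.601 × 10^-3;  mass: 58.44x + 84.99y = 0.9073
Solving, x = 7.601 × 10^-3 mol, y = 5.449 × 10^-3 mol
mass of NaCl = 7.601 × 10^-3 × 58.44 = 0.4442 g
% NaCl = 0.4442 / 0.9073 × 100 = 48.96 %

48.96 %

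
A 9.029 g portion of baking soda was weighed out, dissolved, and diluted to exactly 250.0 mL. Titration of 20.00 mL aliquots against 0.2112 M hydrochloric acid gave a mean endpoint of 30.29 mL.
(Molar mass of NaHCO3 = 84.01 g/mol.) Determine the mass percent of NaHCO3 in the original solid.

74.40 %

NaHCO3 + HCl → NaCl + H2O + CO2
n(HCl) per titration = 0.03029 × 0.2112 = 6.397 × 10^-3 mol
n(NaHCO3) in each aliquot = 6.397 × 10^-3 mol (1:1 ratio)
n(NaHCO3) in the whole flask = 6.397 × 10^-3 × 250.0/20.00 = 0.07997 mol
mass of NaHCO3 = 0.07997 × 84.01 = 6.718 g
% NaHCO3 = 6.718 / 9.029 × 100 = 74.40 %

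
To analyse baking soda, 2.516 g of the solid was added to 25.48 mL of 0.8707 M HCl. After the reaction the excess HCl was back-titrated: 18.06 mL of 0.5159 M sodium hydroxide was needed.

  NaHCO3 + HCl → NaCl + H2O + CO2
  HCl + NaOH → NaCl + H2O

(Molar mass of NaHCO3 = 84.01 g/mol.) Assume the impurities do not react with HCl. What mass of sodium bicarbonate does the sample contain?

n(HCl) added = 0.02548 × 0.8707 = 0.02219 mol
n(NaOH) used in back-titration = 0.01806 × 0.5159 = 9.317 × 10^-3 mol
n(HCl) left over = 9.317 × 10^-3 mol (1:1 ratio)
n(HCl) consumed by analyte = 0.02219 − 9.317 × 10^-3 = 0.01287 mol
n(NaHCO3) = 0.01287 mol (1:1 ratio)
mass of NaHCO3 = 0.01287 × 84.01 = 1.081 g

1.081 g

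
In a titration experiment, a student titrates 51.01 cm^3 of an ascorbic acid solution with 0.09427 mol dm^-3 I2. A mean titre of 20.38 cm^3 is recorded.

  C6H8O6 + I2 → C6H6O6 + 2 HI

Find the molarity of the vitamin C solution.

n(I2) = 0.02038 L × 0.09427 mol/L = 1.921 × 10^-3 mol
n(C6H8O6) = 1.921 × 10^-3 mol (1:1 mole ratio)
[C6H8O6] = 1.921 × 10^-3 mol / 0.05101 L = 0.03766 mol/L

0.03766 mol/L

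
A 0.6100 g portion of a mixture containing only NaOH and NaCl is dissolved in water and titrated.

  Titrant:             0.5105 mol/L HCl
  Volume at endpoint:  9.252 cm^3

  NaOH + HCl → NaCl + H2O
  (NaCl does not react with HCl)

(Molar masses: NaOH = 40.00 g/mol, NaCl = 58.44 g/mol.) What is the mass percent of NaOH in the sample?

30.97 %

n(HCl) = 0.009252 × 0.5105 = 4.723 × 10^-3 mol
Let x = n(NaOH), y = n(NaCl).
Titrant: 1x = 4.723 × 10^-3;  mass: 40.00x + 58.44y = 0.6100
Solving, x = 4.723 × 10^-3 mol, y = 7.205 × 10^-3 mol
mass of NaOH = 4.723 × 10^-3 × 40.00 = 0.1889 g
% NaOH = 0.1889 / 0.6100 × 100 = 30.97 %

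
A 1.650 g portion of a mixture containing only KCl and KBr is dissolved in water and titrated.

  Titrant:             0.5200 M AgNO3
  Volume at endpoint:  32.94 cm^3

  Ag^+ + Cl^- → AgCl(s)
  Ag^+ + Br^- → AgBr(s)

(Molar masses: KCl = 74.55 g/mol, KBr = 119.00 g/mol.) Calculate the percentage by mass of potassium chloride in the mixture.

39.47 %

n(AgNO3) = 0.03294 × 0.5200 = 0.01713 mol
Let x = n(KCl), y = n(KBr).
Titrant: 1x + 1y = 0.01713;  mass: 74.55x + 119.00y = 1.650
Solving, x = 8.736 × 10^-3 mol, y = 8.393 × 10^-3 mol
mass of KCl = 8.736 × 10^-3 × 74.55 = 0.6513 g
% KCl = 0.6513 / 1.650 × 100 = 39.47 %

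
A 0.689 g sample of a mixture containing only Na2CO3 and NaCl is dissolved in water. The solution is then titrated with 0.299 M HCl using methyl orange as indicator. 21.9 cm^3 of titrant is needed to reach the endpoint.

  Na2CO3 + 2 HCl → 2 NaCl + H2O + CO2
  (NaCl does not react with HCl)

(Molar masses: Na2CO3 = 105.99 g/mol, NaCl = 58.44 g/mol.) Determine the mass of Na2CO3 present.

n(HCl) = 0.0219 × 0.299 = 6.55 × 10^-3 mol
Let x = n(Na2CO3), y = n(NaCl).
Titrant: 2x = 6.55 × 10^-3;  mass: 105.99x + 58.44y = 0.689
Solving, x = 3.27 × 10^-3 mol, y = 5.85 × 10^-3 mol
mass of Na2CO3 = 3.27 × 10^-3 × 105.99 = 0.347 g

0.347 g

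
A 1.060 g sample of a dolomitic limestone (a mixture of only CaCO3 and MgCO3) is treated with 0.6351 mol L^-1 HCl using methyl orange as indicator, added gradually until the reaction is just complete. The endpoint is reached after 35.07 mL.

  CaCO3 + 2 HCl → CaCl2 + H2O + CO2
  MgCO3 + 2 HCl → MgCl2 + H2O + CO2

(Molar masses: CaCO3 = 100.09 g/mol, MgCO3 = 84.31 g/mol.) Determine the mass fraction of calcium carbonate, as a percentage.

72.45 %

n(HCl) = 0.03507 × 0.6351 = 0.02227 mol
Let x = n(CaCO3), y = n(MgCO3).
Titrant: 2x + 2y = 0.02227;  mass: 100.09x + 84.31y = 1.060
Solving, x = 7.673 × 10^-3 mol, y = 3.463 × 10^-3 mol
mass of CaCO3 = 7.673 × 10^-3 × 100.09 = 0.7680 g
% CaCO3 = 0.7680 / 1.060 × 100 = 72.45 %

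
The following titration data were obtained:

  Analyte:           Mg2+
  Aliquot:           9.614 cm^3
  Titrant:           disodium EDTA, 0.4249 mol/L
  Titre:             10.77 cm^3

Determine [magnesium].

0.4760 mol/L

Mg^2+ + EDTA^4- → [Mg(EDTA)]^2-
n(EDTA) = 0.01077 L × 0.4249 mol/L = 4.576 × 10^-3 mol
n(Mg2+) = 4.576 × 10^-3 mol (1:1 mole ratio)
[Mg2+] = 4.576 × 10^-3 mol / 0.009614 L = 0.4760 mol/L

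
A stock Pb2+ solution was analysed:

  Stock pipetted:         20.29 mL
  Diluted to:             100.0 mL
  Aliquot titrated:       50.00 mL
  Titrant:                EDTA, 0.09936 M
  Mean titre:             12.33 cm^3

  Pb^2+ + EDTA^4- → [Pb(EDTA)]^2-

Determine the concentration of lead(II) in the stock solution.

0.1208 M

n(EDTA) = 0.01233 × 0.09936 = 1.225 × 10^-3 mol
n(Pb2+) in the aliquot = 1.225 × 10^-3 mol (1:1 ratio)
[Pb2+]_dilute = 1.225 × 10^-3 / 0.05000 = 0.02450 mol/L
Dilution factor = 100.0 / 20.29 = 4.929
[Pb2+]_stock = 0.02450 × 4.929 = 0.1208 mol/L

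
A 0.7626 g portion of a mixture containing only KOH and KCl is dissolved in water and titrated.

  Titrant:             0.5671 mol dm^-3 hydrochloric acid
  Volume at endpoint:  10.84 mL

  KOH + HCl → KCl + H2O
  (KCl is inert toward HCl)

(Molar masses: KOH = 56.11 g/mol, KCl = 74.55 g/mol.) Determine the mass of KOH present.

n(HCl) = 0.01084 × 0.5671 = 6.147 × 10^-3 mol
Let x = n(KOH), y = n(KCl).
Titrant: 1x = 6.147 × 10^-3;  mass: 56.11x + 74.55y = 0.7626
Solving, x = 6.147 × 10^-3 mol, y = 5.603 × 10^-3 mol
mass of KOH = 6.147 × 10^-3 × 56.11 = 0.3449 g

0.3449 g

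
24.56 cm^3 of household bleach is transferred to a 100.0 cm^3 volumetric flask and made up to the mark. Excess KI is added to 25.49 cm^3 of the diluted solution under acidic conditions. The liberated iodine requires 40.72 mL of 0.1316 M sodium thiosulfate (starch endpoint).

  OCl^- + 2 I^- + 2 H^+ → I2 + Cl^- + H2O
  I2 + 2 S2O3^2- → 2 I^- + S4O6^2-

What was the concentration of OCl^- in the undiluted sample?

0.4280 M

n(S2O3^2-) = 0.04072 × 0.1316 = 5.359 × 10^-3 mol
n(I2) = n(S2O3^2-)/2 = 2.679 × 10^-3 mol
n(OCl^-) in the aliquot = 2.679 × 10^-3 mol (1:1 ratio)
[OCl^-]_dilute = 2.679 × 10^-3 / 0.02549 = 0.1051 mol/L
[OCl^-]_original = 0.1051 × 100.0/24.56 = 0.4280 mol/L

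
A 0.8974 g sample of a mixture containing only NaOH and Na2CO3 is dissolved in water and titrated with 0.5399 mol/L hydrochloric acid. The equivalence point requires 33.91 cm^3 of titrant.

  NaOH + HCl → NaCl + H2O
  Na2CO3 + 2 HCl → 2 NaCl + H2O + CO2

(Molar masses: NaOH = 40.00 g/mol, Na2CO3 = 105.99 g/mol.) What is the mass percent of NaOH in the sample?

n(HCl) = 0.03391 × 0.5399 = 0.01831 mol
Let x = n(NaOH), y = n(Na2CO3).
Titrant: 1x + 2y = 0.01831;  mass: 40.00x + 105.99y = 0.8974
Solving, x = 5.605 × 10^-3 mol, y = 6.352 × 10^-3 mol
mass of NaOH = 5.605 × 10^-3 × 40.00 = 0.2242 g
% NaOH = 0.2242 / 0.8974 × 100 = 24.98 %

24.98 %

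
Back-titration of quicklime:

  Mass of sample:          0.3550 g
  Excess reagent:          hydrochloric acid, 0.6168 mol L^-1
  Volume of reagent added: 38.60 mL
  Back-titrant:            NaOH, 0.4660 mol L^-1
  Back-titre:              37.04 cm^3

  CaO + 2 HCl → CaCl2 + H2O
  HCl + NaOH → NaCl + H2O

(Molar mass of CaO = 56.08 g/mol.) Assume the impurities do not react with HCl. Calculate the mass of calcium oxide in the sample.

0.1836 g

n(HCl) added = 0.03860 × 0.6168 = 0.02381 mol
n(NaOH) used in back-titration = 0.03704 × 0.4660 = 0.01726 mol
n(HCl) left over = 0.01726 mol (1:1 ratio)
n(HCl) consumed by analyte = 0.02381 − 0.01726 = 6.548 × 10^-3 mol
From the 1:2 ratio, n(CaO) = 1/2 × 6.548 × 10^-3 = 3.274 × 10^-3 mol
mass of CaO = 3.274 × 10^-3 × 56.08 = 0.1836 g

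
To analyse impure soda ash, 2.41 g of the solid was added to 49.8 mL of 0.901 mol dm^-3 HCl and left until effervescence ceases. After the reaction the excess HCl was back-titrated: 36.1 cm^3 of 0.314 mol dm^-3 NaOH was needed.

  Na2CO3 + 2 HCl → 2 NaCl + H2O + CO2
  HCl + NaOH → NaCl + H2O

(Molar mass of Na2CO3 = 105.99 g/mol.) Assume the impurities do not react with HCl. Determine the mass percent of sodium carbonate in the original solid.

73.7 %

n(HCl) added = 0.0498 × 0.901 = 0.0449 mol
n(NaOH) used in back-titration = 0.0361 × 0.314 = 0.0113 mol
n(HCl) left over = 0.0113 mol (1:1 ratio)
n(HCl) consumed by analyte = 0.0449 − 0.0113 = 0.0335 mol
From the 1:2 ratio, n(Na2CO3) = 1/2 × 0.0335 = 0.0168 mol
mass of Na2CO3 = 0.0168 × 105.99 = 1.78 g
% Na2CO3 = 1.78 / 2.41 × 100 = 73.7 %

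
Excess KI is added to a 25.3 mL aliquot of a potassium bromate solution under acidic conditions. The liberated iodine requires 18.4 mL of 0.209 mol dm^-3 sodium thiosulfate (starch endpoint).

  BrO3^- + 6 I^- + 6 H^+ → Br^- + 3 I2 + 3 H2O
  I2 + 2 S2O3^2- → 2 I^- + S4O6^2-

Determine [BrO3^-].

0.0253 mol/L

n(S2O3^2-) = 0.0184 × 0.209 = 3.85 × 10^-3 mol
n(I2) = n(S2O3^2-)/2 = 1.92 × 10^-3 mol
From the 1:3 ratio, n(BrO3^-) in the aliquot = 1/3 × 1.92 × 10^-3 = 6.41 × 10^-4 mol
[BrO3^-] = 6.41 × 10^-4 / 0.0253 = 0.0253 mol/L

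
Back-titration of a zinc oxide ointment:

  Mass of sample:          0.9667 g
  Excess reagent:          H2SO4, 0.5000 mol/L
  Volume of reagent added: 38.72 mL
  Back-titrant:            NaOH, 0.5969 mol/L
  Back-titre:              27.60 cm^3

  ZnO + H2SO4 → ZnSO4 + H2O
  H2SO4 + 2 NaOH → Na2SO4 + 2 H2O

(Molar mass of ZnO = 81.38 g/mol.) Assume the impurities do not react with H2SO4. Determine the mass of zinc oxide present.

n(H2SO4) added = 0.03872 × 0.5000 = 0.01936 mol
n(NaOH) used in back-titration = 0.02760 × 0.5969 = 0.01647 mol
From the 1:2 ratio, n(H2SO4) left over = 1/2 × 0.01647 = 8.237 × 10^-3 mol
n(H2SO4) consumed by analyte = 0.01936 − 8.237 × 10^-3 = 0.01112 mol
n(ZnO) = 0.01112 mol (1:1 ratio)
mass of ZnO = 0.01112 × 81.38 = 0.9052 g

0.9052 g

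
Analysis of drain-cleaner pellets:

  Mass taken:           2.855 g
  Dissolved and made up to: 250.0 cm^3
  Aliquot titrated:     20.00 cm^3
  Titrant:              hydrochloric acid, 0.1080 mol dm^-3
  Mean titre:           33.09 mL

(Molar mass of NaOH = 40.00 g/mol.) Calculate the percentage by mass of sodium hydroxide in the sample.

NaOH + HCl → NaCl + H2O
n(HCl) per titration = 0.03309 × 0.1080 = 3.574 × 10^-3 mol
n(NaOH) in each aliquot = 3.574 × 10^-3 mol (1:1 ratio)
n(NaOH) in the whole flask = 3.574 × 10^-3 × 250.0/20.00 = 0.04467 mol
mass of NaOH = 0.04467 × 40.00 = 1.787 g
% NaOH = 1.787 / 2.855 × 100 = 62.59 %

62.59 %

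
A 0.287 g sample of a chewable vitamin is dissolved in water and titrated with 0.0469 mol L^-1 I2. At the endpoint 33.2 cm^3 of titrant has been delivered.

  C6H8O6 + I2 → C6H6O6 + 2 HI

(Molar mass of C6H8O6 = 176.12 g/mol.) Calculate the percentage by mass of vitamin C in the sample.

95.6 %

n(I2) = 0.0332 L × 0.0469 mol/L = 1.56 × 10^-3 mol
n(C6H8O6) = 1.56 × 10^-3 mol (1:1 ratio)
mass of C6H8O6 = 1.56 × 10^-3 × 176.12 g/mol = 0.274 g
% C6H8O6 = 0.274 / 0.287 × 100 = 95.6 %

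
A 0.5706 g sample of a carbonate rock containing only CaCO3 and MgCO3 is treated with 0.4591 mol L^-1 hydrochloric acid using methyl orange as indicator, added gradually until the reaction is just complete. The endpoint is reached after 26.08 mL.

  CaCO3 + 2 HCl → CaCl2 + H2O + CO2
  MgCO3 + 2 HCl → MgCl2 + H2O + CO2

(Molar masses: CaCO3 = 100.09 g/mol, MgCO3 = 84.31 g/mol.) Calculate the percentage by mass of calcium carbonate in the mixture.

73.22 %

n(HCl) = 0.02608 × 0.4591 = 0.01197 mol
Let x = n(CaCO3), y = n(MgCO3).
Titrant: 2x + 2y = 0.01197;  mass: 100.09x + 84.31y = 0.5706
Solving, x = 4.174 × 10^-3 mol, y = 1.813 × 10^-3 mol
mass of CaCO3 = 4.174 × 10^-3 × 100.09 = 0.4178 g
% CaCO3 = 0.4178 / 0.5706 × 100 = 73.22 %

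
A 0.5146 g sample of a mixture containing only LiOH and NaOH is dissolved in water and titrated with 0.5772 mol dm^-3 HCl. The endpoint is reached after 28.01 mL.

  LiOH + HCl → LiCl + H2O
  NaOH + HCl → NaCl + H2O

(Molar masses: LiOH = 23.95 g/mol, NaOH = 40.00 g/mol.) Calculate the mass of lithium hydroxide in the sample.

0.1971 g

n(HCl) = 0.02801 × 0.5772 = 0.01617 mol
Let x = n(LiOH), y = n(NaOH).
Titrant: 1x + 1y = 0.01617;  mass: 23.95x + 40.00y = 0.5146
Solving, x = 8.230 × 10^-3 mol, y = 7.937 × 10^-3 mol
mass of LiOH = 8.230 × 10^-3 × 23.95 = 0.1971 g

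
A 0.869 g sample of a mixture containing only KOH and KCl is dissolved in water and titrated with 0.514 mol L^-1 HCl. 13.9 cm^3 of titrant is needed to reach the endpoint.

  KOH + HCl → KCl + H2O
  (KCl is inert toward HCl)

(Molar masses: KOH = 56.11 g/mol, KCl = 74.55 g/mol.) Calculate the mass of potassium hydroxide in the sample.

n(HCl) = 0.0139 × 0.514 = 7.14 × 10^-3 mol
Let x = n(KOH), y = n(KCl).
Titrant: 1x = 7.14 × 10^-3;  mass: 56.11x + 74.55y = 0.869
Solving, x = 7.14 × 10^-3 mol, y = 6.28 × 10^-3 mol
mass of KOH = 7.14 × 10^-3 × 56.11 = 0.401 g

0.401 g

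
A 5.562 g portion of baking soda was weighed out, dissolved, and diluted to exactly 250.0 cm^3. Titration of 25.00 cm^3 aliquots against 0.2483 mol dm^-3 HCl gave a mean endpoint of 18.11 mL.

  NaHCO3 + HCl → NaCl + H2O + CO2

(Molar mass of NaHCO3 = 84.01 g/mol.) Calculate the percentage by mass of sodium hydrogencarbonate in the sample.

n(HCl) per titration = 0.01811 × 0.2483 = 4.497 × 10^-3 mol
n(NaHCO3) in each aliquot = 4.497 × 10^-3 mol (1:1 ratio)
n(NaHCO3) in the whole flask = 4.497 × 10^-3 × 250.0/25.00 = 0.04497 mol
mass of NaHCO3 = 0.04497 × 84.01 = 3.778 g
% NaHCO3 = 3.778 / 5.562 × 100 = 67.92 %

67.92 %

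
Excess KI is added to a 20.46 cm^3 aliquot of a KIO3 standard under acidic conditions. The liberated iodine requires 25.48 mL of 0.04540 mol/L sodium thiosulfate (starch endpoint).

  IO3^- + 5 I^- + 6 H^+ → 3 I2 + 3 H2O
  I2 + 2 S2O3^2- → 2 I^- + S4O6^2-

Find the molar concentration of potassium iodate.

0.009423 mol/L

n(S2O3^2-) = 0.02548 × 0.04540 = 1.157 × 10^-3 mol
n(I2) = n(S2O3^2-)/2 = 5.784 × 10^-4 mol
From the 1:3 ratio, n(IO3^-) in the aliquot = 1/3 × 5.784 × 10^-4 = 1.928 × 10^-4 mol
[IO3^-] = 1.928 × 10^-4 / 0.02046 = 0.009423 mol/L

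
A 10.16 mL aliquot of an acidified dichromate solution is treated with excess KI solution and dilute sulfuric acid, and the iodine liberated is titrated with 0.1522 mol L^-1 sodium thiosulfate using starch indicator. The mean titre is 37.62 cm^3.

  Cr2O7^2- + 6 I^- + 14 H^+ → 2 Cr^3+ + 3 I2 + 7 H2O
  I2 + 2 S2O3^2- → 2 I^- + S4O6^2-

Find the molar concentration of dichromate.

0.09393 mol/L

n(S2O3^2-) = 0.03762 × 0.1522 = 5.726 × 10^-3 mol
n(I2) = n(S2O3^2-)/2 = 2.863 × 10^-3 mol
From the 1:3 ratio, n(Cr2O7^2-) in the aliquot = 1/3 × 2.863 × 10^-3 = 9.543 × 10^-4 mol
[Cr2O7^2-] = 9.543 × 10^-4 / 0.01016 = 0.09393 mol/L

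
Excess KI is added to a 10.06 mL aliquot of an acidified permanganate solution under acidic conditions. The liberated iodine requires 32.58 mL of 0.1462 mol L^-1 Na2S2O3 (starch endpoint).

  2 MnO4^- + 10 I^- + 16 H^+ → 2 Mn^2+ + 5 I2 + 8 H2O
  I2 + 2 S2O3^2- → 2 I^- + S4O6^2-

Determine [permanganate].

n(S2O3^2-) = 0.03258 × 0.1462 = 4.763 × 10^-3 mol
n(I2) = n(S2O3^2-)/2 = 2.382 × 10^-3 mol
From the 2:5 ratio, n(MnO4^-) in the aliquot = 2/5 × 2.382 × 10^-3 = 9.526 × 10^-4 mol
[MnO4^-] = 9.526 × 10^-4 / 0.01006 = 0.09470 mol/L

0.09470 mol/L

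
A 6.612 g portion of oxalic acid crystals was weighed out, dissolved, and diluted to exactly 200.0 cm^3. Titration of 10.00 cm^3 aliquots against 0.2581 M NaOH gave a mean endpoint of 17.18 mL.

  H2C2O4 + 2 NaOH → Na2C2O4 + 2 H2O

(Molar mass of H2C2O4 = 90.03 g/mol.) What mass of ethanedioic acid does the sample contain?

3.992 g

n(NaOH) per titration = 0.01718 × 0.2581 = 4.434 × 10^-3 mol
From the 1:2 ratio, n(H2C2O4) in each aliquot = 1/2 × 4.434 × 10^-3 = 2.217 × 10^-3 mol
n(H2C2O4) in the whole flask = 2.217 × 10^-3 × 200.0/10.00 = 0.04434 mol
mass of H2C2O4 = 0.04434 × 90.03 = 3.992 g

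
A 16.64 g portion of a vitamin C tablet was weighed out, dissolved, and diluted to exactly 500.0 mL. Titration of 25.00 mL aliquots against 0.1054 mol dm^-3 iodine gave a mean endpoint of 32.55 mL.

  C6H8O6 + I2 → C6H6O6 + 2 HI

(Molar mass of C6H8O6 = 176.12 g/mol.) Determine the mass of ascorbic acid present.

n(I2) per titration = 0.03255 × 0.1054 = 3.431 × 10^-3 mol
n(C6H8O6) in each aliquot = 3.431 × 10^-3 mol (1:1 ratio)
n(C6H8O6) in the whole flask = 3.431 × 10^-3 × 500.0/25.00 = 0.06862 mol
mass of C6H8O6 = 0.06862 × 176.12 = 12.08 g

12.08 g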